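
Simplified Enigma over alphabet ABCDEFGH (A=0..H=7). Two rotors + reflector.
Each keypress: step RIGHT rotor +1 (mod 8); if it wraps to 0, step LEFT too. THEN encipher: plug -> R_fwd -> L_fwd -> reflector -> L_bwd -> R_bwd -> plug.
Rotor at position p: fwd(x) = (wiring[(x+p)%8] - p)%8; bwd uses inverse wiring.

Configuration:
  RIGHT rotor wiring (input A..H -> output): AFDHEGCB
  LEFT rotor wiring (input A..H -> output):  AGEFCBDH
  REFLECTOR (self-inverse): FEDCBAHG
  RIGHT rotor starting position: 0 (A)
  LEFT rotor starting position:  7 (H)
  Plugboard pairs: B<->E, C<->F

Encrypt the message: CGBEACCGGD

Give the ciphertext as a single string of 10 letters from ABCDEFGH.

Char 1 ('C'): step: R->1, L=7; C->plug->F->R->B->L->B->refl->E->L'->H->R'->H->plug->H
Char 2 ('G'): step: R->2, L=7; G->plug->G->R->G->L->C->refl->D->L'->F->R'->B->plug->E
Char 3 ('B'): step: R->3, L=7; B->plug->E->R->G->L->C->refl->D->L'->F->R'->F->plug->C
Char 4 ('E'): step: R->4, L=7; E->plug->B->R->C->L->H->refl->G->L'->E->R'->E->plug->B
Char 5 ('A'): step: R->5, L=7; A->plug->A->R->B->L->B->refl->E->L'->H->R'->H->plug->H
Char 6 ('C'): step: R->6, L=7; C->plug->F->R->B->L->B->refl->E->L'->H->R'->D->plug->D
Char 7 ('C'): step: R->7, L=7; C->plug->F->R->F->L->D->refl->C->L'->G->R'->C->plug->F
Char 8 ('G'): step: R->0, L->0 (L advanced); G->plug->G->R->C->L->E->refl->B->L'->F->R'->B->plug->E
Char 9 ('G'): step: R->1, L=0; G->plug->G->R->A->L->A->refl->F->L'->D->R'->D->plug->D
Char 10 ('D'): step: R->2, L=0; D->plug->D->R->E->L->C->refl->D->L'->G->R'->G->plug->G

Answer: HECBHDFEDG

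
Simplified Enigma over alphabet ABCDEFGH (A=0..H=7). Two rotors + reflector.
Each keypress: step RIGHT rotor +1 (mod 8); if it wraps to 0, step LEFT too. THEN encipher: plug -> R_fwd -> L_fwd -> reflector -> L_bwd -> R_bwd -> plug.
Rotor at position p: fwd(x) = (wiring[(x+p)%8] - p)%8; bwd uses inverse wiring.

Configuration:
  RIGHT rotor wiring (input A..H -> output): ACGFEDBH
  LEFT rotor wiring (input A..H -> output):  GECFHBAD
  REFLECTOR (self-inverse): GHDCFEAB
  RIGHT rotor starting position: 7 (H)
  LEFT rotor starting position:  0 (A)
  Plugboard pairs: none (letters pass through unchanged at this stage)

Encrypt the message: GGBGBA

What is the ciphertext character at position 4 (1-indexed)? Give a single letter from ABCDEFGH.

Char 1 ('G'): step: R->0, L->1 (L advanced); G->plug->G->R->B->L->B->refl->H->L'->F->R'->D->plug->D
Char 2 ('G'): step: R->1, L=1; G->plug->G->R->G->L->C->refl->D->L'->A->R'->F->plug->F
Char 3 ('B'): step: R->2, L=1; B->plug->B->R->D->L->G->refl->A->L'->E->R'->A->plug->A
Char 4 ('G'): step: R->3, L=1; G->plug->G->R->H->L->F->refl->E->L'->C->R'->A->plug->A

A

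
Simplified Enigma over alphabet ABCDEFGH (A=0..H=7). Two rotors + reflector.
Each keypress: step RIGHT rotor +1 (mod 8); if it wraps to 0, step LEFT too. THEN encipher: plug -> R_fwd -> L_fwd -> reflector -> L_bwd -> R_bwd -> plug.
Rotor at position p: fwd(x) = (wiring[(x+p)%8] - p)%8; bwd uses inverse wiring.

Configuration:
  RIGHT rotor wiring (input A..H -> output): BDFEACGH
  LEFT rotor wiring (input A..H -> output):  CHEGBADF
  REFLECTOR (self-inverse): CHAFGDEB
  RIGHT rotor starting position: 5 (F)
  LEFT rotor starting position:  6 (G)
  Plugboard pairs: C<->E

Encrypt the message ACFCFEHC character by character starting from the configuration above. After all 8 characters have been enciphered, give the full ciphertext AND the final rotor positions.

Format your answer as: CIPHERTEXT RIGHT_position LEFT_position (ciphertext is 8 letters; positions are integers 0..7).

Answer: FHEEBGFD 5 7

Derivation:
Char 1 ('A'): step: R->6, L=6; A->plug->A->R->A->L->F->refl->D->L'->G->R'->F->plug->F
Char 2 ('C'): step: R->7, L=6; C->plug->E->R->F->L->A->refl->C->L'->H->R'->H->plug->H
Char 3 ('F'): step: R->0, L->7 (L advanced); F->plug->F->R->C->L->A->refl->C->L'->F->R'->C->plug->E
Char 4 ('C'): step: R->1, L=7; C->plug->E->R->B->L->D->refl->F->L'->D->R'->C->plug->E
Char 5 ('F'): step: R->2, L=7; F->plug->F->R->F->L->C->refl->A->L'->C->R'->B->plug->B
Char 6 ('E'): step: R->3, L=7; E->plug->C->R->H->L->E->refl->G->L'->A->R'->G->plug->G
Char 7 ('H'): step: R->4, L=7; H->plug->H->R->A->L->G->refl->E->L'->H->R'->F->plug->F
Char 8 ('C'): step: R->5, L=7; C->plug->E->R->G->L->B->refl->H->L'->E->R'->D->plug->D
Final: ciphertext=FHEEBGFD, RIGHT=5, LEFT=7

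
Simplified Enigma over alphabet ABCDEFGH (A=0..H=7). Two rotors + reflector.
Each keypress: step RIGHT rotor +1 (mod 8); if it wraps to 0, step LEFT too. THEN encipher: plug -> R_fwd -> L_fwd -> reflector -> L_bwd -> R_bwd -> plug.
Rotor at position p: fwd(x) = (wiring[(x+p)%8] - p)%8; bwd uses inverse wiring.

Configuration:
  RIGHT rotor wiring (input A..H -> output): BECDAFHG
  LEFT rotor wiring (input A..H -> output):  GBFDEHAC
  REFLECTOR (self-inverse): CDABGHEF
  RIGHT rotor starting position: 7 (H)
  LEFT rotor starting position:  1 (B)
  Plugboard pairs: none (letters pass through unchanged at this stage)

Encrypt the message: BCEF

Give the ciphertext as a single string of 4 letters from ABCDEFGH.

Answer: HGHD

Derivation:
Char 1 ('B'): step: R->0, L->2 (L advanced); B->plug->B->R->E->L->G->refl->E->L'->G->R'->H->plug->H
Char 2 ('C'): step: R->1, L=2; C->plug->C->R->C->L->C->refl->A->L'->F->R'->G->plug->G
Char 3 ('E'): step: R->2, L=2; E->plug->E->R->F->L->A->refl->C->L'->C->R'->H->plug->H
Char 4 ('F'): step: R->3, L=2; F->plug->F->R->G->L->E->refl->G->L'->E->R'->D->plug->D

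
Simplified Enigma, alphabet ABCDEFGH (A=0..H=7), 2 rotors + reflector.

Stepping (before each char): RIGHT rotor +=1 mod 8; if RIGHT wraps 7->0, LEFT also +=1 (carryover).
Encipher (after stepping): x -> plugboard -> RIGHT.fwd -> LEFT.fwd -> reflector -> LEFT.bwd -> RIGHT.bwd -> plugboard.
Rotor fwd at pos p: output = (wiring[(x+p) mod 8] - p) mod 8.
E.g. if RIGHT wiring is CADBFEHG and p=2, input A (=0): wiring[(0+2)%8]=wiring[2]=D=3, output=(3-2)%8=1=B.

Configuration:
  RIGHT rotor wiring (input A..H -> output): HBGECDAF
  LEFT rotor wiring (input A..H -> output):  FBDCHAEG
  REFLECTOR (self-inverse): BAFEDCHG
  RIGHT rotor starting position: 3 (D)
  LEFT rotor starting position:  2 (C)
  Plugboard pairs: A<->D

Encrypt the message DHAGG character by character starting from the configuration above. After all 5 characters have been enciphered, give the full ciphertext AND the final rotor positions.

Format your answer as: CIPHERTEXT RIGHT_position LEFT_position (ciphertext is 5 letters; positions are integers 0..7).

Char 1 ('D'): step: R->4, L=2; D->plug->A->R->G->L->D->refl->E->L'->F->R'->F->plug->F
Char 2 ('H'): step: R->5, L=2; H->plug->H->R->F->L->E->refl->D->L'->G->R'->A->plug->D
Char 3 ('A'): step: R->6, L=2; A->plug->D->R->D->L->G->refl->H->L'->H->R'->B->plug->B
Char 4 ('G'): step: R->7, L=2; G->plug->G->R->E->L->C->refl->F->L'->C->R'->C->plug->C
Char 5 ('G'): step: R->0, L->3 (L advanced); G->plug->G->R->A->L->H->refl->G->L'->G->R'->C->plug->C
Final: ciphertext=FDBCC, RIGHT=0, LEFT=3

Answer: FDBCC 0 3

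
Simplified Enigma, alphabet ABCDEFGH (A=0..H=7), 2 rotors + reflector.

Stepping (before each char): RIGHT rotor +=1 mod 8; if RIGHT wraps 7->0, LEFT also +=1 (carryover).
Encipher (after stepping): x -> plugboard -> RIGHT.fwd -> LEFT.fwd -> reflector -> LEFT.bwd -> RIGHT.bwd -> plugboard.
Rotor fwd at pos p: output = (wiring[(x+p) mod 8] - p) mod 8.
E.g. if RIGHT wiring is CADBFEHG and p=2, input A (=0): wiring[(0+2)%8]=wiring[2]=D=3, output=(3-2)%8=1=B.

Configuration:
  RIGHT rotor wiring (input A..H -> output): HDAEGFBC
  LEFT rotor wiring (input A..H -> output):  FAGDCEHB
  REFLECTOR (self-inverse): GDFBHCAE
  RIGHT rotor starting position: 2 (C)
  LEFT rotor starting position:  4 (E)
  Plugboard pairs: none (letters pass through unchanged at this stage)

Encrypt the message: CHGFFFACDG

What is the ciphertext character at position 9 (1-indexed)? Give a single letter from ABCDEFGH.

Char 1 ('C'): step: R->3, L=4; C->plug->C->R->C->L->D->refl->B->L'->E->R'->F->plug->F
Char 2 ('H'): step: R->4, L=4; H->plug->H->R->A->L->G->refl->A->L'->B->R'->B->plug->B
Char 3 ('G'): step: R->5, L=4; G->plug->G->R->H->L->H->refl->E->L'->F->R'->C->plug->C
Char 4 ('F'): step: R->6, L=4; F->plug->F->R->G->L->C->refl->F->L'->D->R'->A->plug->A
Char 5 ('F'): step: R->7, L=4; F->plug->F->R->H->L->H->refl->E->L'->F->R'->E->plug->E
Char 6 ('F'): step: R->0, L->5 (L advanced); F->plug->F->R->F->L->B->refl->D->L'->E->R'->D->plug->D
Char 7 ('A'): step: R->1, L=5; A->plug->A->R->C->L->E->refl->H->L'->A->R'->F->plug->F
Char 8 ('C'): step: R->2, L=5; C->plug->C->R->E->L->D->refl->B->L'->F->R'->G->plug->G
Char 9 ('D'): step: R->3, L=5; D->plug->D->R->G->L->G->refl->A->L'->D->R'->B->plug->B

B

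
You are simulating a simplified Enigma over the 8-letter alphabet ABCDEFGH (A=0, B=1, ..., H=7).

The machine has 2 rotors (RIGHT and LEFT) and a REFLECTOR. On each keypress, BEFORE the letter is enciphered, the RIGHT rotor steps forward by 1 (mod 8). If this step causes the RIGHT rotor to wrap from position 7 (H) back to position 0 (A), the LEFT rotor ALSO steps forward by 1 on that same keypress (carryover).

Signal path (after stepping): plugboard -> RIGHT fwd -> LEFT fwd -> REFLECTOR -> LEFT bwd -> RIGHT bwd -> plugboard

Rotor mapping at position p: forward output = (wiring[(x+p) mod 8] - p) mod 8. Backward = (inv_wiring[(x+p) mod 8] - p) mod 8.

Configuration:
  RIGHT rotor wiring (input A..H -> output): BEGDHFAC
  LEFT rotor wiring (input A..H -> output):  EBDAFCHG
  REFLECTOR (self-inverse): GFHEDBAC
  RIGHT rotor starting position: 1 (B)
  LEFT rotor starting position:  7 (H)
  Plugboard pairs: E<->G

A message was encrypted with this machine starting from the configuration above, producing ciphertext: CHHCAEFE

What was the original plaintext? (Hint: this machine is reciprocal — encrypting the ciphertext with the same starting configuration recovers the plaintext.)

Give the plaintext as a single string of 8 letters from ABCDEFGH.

Answer: EFGGGACG

Derivation:
Char 1 ('C'): step: R->2, L=7; C->plug->C->R->F->L->G->refl->A->L'->H->R'->G->plug->E
Char 2 ('H'): step: R->3, L=7; H->plug->H->R->D->L->E->refl->D->L'->G->R'->F->plug->F
Char 3 ('H'): step: R->4, L=7; H->plug->H->R->H->L->A->refl->G->L'->F->R'->E->plug->G
Char 4 ('C'): step: R->5, L=7; C->plug->C->R->F->L->G->refl->A->L'->H->R'->E->plug->G
Char 5 ('A'): step: R->6, L=7; A->plug->A->R->C->L->C->refl->H->L'->A->R'->E->plug->G
Char 6 ('E'): step: R->7, L=7; E->plug->G->R->G->L->D->refl->E->L'->D->R'->A->plug->A
Char 7 ('F'): step: R->0, L->0 (L advanced); F->plug->F->R->F->L->C->refl->H->L'->G->R'->C->plug->C
Char 8 ('E'): step: R->1, L=0; E->plug->G->R->B->L->B->refl->F->L'->E->R'->E->plug->G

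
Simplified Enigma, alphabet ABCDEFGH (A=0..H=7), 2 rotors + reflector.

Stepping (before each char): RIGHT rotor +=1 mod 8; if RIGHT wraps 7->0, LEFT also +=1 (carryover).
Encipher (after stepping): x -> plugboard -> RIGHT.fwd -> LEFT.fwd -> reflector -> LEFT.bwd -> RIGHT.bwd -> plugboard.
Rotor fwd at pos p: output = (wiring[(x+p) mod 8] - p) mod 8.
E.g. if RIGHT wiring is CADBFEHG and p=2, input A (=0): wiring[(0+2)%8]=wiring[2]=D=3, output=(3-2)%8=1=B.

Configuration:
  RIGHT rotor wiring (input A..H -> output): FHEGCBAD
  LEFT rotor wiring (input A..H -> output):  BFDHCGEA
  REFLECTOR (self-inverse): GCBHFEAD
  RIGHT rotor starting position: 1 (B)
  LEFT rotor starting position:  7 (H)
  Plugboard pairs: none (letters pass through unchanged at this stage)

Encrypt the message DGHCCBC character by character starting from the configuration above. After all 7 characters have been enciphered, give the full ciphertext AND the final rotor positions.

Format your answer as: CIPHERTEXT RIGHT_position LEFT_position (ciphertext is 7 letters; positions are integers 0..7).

Answer: GFCHHDG 0 0

Derivation:
Char 1 ('D'): step: R->2, L=7; D->plug->D->R->H->L->F->refl->E->L'->D->R'->G->plug->G
Char 2 ('G'): step: R->3, L=7; G->plug->G->R->E->L->A->refl->G->L'->C->R'->F->plug->F
Char 3 ('H'): step: R->4, L=7; H->plug->H->R->C->L->G->refl->A->L'->E->R'->C->plug->C
Char 4 ('C'): step: R->5, L=7; C->plug->C->R->G->L->H->refl->D->L'->F->R'->H->plug->H
Char 5 ('C'): step: R->6, L=7; C->plug->C->R->H->L->F->refl->E->L'->D->R'->H->plug->H
Char 6 ('B'): step: R->7, L=7; B->plug->B->R->G->L->H->refl->D->L'->F->R'->D->plug->D
Char 7 ('C'): step: R->0, L->0 (L advanced); C->plug->C->R->E->L->C->refl->B->L'->A->R'->G->plug->G
Final: ciphertext=GFCHHDG, RIGHT=0, LEFT=0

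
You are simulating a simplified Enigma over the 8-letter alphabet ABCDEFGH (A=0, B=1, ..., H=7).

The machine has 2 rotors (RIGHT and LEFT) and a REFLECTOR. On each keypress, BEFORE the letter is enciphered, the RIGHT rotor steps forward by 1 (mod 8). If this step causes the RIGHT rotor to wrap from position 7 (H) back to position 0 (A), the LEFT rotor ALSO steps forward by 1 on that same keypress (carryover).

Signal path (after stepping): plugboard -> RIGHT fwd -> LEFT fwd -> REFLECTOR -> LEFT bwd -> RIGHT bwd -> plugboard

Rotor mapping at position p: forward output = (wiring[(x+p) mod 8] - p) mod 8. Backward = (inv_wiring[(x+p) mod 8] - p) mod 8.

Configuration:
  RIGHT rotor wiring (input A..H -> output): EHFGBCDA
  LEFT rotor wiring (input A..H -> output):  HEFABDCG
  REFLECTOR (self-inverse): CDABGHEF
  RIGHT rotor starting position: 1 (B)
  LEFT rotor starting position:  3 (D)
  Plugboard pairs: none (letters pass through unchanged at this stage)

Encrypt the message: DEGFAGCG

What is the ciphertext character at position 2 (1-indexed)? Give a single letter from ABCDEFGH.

Char 1 ('D'): step: R->2, L=3; D->plug->D->R->A->L->F->refl->H->L'->D->R'->A->plug->A
Char 2 ('E'): step: R->3, L=3; E->plug->E->R->F->L->E->refl->G->L'->B->R'->F->plug->F

F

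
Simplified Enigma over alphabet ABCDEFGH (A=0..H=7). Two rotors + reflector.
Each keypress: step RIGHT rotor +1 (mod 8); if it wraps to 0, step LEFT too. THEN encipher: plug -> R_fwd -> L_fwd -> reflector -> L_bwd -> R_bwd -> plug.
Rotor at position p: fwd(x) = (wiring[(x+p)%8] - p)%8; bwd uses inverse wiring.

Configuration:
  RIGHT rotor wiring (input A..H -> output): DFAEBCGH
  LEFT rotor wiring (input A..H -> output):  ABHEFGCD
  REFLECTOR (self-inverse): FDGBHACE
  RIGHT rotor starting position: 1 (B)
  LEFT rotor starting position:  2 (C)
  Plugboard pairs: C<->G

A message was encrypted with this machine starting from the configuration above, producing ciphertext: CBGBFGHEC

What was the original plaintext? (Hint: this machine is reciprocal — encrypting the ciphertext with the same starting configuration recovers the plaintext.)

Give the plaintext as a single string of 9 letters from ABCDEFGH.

Char 1 ('C'): step: R->2, L=2; C->plug->G->R->B->L->C->refl->G->L'->G->R'->A->plug->A
Char 2 ('B'): step: R->3, L=2; B->plug->B->R->G->L->G->refl->C->L'->B->R'->A->plug->A
Char 3 ('G'): step: R->4, L=2; G->plug->C->R->C->L->D->refl->B->L'->F->R'->A->plug->A
Char 4 ('B'): step: R->5, L=2; B->plug->B->R->B->L->C->refl->G->L'->G->R'->D->plug->D
Char 5 ('F'): step: R->6, L=2; F->plug->F->R->G->L->G->refl->C->L'->B->R'->B->plug->B
Char 6 ('G'): step: R->7, L=2; G->plug->C->R->G->L->G->refl->C->L'->B->R'->D->plug->D
Char 7 ('H'): step: R->0, L->3 (L advanced); H->plug->H->R->H->L->E->refl->H->L'->D->R'->A->plug->A
Char 8 ('E'): step: R->1, L=3; E->plug->E->R->B->L->C->refl->G->L'->G->R'->G->plug->C
Char 9 ('C'): step: R->2, L=3; C->plug->G->R->B->L->C->refl->G->L'->G->R'->A->plug->A

Answer: AAADBDACA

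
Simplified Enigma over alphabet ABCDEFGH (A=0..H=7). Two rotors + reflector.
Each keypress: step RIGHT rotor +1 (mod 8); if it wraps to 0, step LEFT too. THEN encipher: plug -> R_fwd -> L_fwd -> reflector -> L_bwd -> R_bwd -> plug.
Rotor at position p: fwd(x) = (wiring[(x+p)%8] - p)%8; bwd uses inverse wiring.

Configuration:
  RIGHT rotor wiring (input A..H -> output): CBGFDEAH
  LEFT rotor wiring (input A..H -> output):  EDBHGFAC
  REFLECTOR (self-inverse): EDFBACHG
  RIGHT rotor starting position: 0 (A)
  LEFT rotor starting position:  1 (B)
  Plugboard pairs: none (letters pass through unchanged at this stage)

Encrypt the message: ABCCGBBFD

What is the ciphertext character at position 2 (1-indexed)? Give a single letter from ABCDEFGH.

Char 1 ('A'): step: R->1, L=1; A->plug->A->R->A->L->C->refl->F->L'->D->R'->E->plug->E
Char 2 ('B'): step: R->2, L=1; B->plug->B->R->D->L->F->refl->C->L'->A->R'->G->plug->G

G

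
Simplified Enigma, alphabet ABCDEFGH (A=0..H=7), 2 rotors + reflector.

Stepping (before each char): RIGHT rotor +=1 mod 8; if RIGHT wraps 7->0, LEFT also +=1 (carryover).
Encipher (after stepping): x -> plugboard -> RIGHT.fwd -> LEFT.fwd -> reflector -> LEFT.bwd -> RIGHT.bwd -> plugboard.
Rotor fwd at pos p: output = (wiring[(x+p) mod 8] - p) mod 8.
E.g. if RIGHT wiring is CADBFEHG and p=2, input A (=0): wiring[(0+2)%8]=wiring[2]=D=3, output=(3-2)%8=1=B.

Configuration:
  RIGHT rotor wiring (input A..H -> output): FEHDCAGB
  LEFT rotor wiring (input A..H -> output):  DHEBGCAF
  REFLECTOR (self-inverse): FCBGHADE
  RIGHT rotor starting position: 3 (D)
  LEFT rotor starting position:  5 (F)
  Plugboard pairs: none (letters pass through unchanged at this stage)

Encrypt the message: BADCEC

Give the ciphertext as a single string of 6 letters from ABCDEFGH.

Answer: HBFBGB

Derivation:
Char 1 ('B'): step: R->4, L=5; B->plug->B->R->E->L->C->refl->B->L'->H->R'->H->plug->H
Char 2 ('A'): step: R->5, L=5; A->plug->A->R->D->L->G->refl->D->L'->B->R'->B->plug->B
Char 3 ('D'): step: R->6, L=5; D->plug->D->R->G->L->E->refl->H->L'->F->R'->F->plug->F
Char 4 ('C'): step: R->7, L=5; C->plug->C->R->F->L->H->refl->E->L'->G->R'->B->plug->B
Char 5 ('E'): step: R->0, L->6 (L advanced); E->plug->E->R->C->L->F->refl->A->L'->G->R'->G->plug->G
Char 6 ('C'): step: R->1, L=6; C->plug->C->R->C->L->F->refl->A->L'->G->R'->B->plug->B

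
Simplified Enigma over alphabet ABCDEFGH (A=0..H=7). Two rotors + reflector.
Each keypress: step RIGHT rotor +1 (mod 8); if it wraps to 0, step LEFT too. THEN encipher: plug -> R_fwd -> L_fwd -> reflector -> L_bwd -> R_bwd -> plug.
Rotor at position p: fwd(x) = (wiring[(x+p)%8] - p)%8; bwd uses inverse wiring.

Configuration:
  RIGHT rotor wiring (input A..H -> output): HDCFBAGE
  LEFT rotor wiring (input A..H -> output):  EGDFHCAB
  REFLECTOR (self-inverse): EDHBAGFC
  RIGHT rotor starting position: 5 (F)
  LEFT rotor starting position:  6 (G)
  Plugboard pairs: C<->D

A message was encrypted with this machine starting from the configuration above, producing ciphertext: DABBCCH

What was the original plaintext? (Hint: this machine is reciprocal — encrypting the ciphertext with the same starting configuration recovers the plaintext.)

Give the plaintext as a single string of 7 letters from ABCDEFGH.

Char 1 ('D'): step: R->6, L=6; D->plug->C->R->B->L->D->refl->B->L'->G->R'->B->plug->B
Char 2 ('A'): step: R->7, L=6; A->plug->A->R->F->L->H->refl->C->L'->A->R'->B->plug->B
Char 3 ('B'): step: R->0, L->7 (L advanced); B->plug->B->R->D->L->E->refl->A->L'->F->R'->D->plug->C
Char 4 ('B'): step: R->1, L=7; B->plug->B->R->B->L->F->refl->G->L'->E->R'->C->plug->D
Char 5 ('C'): step: R->2, L=7; C->plug->D->R->G->L->D->refl->B->L'->H->R'->C->plug->D
Char 6 ('C'): step: R->3, L=7; C->plug->D->R->D->L->E->refl->A->L'->F->R'->C->plug->D
Char 7 ('H'): step: R->4, L=7; H->plug->H->R->B->L->F->refl->G->L'->E->R'->B->plug->B

Answer: BBCDDDB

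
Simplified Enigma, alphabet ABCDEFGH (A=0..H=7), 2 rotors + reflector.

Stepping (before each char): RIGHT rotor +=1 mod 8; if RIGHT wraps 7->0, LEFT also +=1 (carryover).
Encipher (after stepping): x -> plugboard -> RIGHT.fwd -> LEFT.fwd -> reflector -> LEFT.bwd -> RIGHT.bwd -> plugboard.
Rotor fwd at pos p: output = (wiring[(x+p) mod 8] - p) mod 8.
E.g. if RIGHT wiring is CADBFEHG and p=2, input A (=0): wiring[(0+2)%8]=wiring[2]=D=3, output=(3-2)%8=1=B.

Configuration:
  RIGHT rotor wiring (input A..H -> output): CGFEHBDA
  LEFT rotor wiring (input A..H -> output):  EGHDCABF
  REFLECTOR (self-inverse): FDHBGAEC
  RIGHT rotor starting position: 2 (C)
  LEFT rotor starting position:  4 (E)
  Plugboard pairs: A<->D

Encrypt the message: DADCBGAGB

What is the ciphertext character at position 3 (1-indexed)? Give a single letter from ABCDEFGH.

Char 1 ('D'): step: R->3, L=4; D->plug->A->R->B->L->E->refl->G->L'->A->R'->D->plug->A
Char 2 ('A'): step: R->4, L=4; A->plug->D->R->E->L->A->refl->F->L'->C->R'->F->plug->F
Char 3 ('D'): step: R->5, L=4; D->plug->A->R->E->L->A->refl->F->L'->C->R'->H->plug->H

H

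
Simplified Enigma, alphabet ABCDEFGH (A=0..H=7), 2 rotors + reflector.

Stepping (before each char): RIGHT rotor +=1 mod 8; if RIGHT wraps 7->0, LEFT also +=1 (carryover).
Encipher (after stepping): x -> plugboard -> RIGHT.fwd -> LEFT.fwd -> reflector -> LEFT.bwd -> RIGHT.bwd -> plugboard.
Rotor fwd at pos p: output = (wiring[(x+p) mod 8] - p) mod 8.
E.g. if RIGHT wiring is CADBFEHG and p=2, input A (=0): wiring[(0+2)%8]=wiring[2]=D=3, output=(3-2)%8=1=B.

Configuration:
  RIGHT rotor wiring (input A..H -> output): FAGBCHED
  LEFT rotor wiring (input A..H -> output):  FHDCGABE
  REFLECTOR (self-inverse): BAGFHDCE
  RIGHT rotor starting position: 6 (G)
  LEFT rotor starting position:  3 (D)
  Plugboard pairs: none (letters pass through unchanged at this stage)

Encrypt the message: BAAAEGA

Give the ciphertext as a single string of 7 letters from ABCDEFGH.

Char 1 ('B'): step: R->7, L=3; B->plug->B->R->G->L->E->refl->H->L'->A->R'->G->plug->G
Char 2 ('A'): step: R->0, L->4 (L advanced); A->plug->A->R->F->L->D->refl->F->L'->C->R'->E->plug->E
Char 3 ('A'): step: R->1, L=4; A->plug->A->R->H->L->G->refl->C->L'->A->R'->C->plug->C
Char 4 ('A'): step: R->2, L=4; A->plug->A->R->E->L->B->refl->A->L'->D->R'->G->plug->G
Char 5 ('E'): step: R->3, L=4; E->plug->E->R->A->L->C->refl->G->L'->H->R'->B->plug->B
Char 6 ('G'): step: R->4, L=4; G->plug->G->R->C->L->F->refl->D->L'->F->R'->H->plug->H
Char 7 ('A'): step: R->5, L=4; A->plug->A->R->C->L->F->refl->D->L'->F->R'->H->plug->H

Answer: GECGBHH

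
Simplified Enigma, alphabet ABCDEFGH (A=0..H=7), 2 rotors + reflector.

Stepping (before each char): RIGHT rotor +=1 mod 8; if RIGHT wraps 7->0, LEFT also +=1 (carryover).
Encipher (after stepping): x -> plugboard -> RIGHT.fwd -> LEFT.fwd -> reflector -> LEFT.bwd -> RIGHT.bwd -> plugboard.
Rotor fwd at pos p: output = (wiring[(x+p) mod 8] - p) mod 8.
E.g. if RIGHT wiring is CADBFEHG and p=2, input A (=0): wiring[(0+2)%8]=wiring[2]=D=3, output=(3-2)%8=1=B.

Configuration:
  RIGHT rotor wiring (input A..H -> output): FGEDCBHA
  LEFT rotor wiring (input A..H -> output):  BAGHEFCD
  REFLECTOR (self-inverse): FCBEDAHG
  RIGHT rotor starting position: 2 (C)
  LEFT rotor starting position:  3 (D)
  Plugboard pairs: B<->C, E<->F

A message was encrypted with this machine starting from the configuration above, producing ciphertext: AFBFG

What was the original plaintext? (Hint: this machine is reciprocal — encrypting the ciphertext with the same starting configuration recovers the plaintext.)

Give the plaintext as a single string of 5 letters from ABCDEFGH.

Char 1 ('A'): step: R->3, L=3; A->plug->A->R->A->L->E->refl->D->L'->H->R'->B->plug->C
Char 2 ('F'): step: R->4, L=3; F->plug->E->R->B->L->B->refl->C->L'->C->R'->F->plug->E
Char 3 ('B'): step: R->5, L=3; B->plug->C->R->D->L->H->refl->G->L'->F->R'->H->plug->H
Char 4 ('F'): step: R->6, L=3; F->plug->E->R->G->L->F->refl->A->L'->E->R'->G->plug->G
Char 5 ('G'): step: R->7, L=3; G->plug->G->R->C->L->C->refl->B->L'->B->R'->A->plug->A

Answer: CEHGA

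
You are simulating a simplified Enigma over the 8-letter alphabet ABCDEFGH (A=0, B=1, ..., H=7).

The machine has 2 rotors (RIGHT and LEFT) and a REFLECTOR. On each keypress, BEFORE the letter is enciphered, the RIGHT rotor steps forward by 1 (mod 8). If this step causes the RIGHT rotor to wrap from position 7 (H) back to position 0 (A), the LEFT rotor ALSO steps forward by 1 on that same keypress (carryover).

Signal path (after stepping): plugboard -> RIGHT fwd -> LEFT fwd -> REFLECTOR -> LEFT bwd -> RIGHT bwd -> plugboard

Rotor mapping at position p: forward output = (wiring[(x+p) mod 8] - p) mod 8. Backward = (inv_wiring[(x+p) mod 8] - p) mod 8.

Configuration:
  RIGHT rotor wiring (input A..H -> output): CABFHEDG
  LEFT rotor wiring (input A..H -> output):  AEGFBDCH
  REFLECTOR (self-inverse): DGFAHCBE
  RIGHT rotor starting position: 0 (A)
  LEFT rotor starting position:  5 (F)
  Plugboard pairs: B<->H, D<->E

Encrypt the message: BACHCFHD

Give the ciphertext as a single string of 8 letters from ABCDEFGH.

Answer: FFAGBCDA

Derivation:
Char 1 ('B'): step: R->1, L=5; B->plug->H->R->B->L->F->refl->C->L'->C->R'->F->plug->F
Char 2 ('A'): step: R->2, L=5; A->plug->A->R->H->L->E->refl->H->L'->E->R'->F->plug->F
Char 3 ('C'): step: R->3, L=5; C->plug->C->R->B->L->F->refl->C->L'->C->R'->A->plug->A
Char 4 ('H'): step: R->4, L=5; H->plug->B->R->A->L->G->refl->B->L'->F->R'->G->plug->G
Char 5 ('C'): step: R->5, L=5; C->plug->C->R->B->L->F->refl->C->L'->C->R'->H->plug->B
Char 6 ('F'): step: R->6, L=5; F->plug->F->R->H->L->E->refl->H->L'->E->R'->C->plug->C
Char 7 ('H'): step: R->7, L=5; H->plug->B->R->D->L->D->refl->A->L'->G->R'->E->plug->D
Char 8 ('D'): step: R->0, L->6 (L advanced); D->plug->E->R->H->L->F->refl->C->L'->C->R'->A->plug->A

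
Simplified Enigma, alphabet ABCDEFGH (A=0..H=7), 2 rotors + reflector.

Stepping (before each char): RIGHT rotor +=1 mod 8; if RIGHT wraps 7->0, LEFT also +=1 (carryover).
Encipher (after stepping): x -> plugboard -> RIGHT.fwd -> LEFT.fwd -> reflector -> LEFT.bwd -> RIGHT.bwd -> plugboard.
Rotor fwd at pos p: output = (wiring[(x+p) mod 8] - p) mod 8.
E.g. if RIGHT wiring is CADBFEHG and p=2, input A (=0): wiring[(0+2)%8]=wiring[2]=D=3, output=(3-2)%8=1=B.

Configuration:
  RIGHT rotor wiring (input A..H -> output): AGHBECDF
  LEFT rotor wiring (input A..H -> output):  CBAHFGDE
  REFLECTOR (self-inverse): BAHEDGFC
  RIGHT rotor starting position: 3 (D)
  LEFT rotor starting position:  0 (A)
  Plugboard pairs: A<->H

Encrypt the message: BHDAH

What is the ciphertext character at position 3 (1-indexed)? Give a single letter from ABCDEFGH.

Char 1 ('B'): step: R->4, L=0; B->plug->B->R->G->L->D->refl->E->L'->H->R'->C->plug->C
Char 2 ('H'): step: R->5, L=0; H->plug->A->R->F->L->G->refl->F->L'->E->R'->G->plug->G
Char 3 ('D'): step: R->6, L=0; D->plug->D->R->A->L->C->refl->H->L'->D->R'->F->plug->F

F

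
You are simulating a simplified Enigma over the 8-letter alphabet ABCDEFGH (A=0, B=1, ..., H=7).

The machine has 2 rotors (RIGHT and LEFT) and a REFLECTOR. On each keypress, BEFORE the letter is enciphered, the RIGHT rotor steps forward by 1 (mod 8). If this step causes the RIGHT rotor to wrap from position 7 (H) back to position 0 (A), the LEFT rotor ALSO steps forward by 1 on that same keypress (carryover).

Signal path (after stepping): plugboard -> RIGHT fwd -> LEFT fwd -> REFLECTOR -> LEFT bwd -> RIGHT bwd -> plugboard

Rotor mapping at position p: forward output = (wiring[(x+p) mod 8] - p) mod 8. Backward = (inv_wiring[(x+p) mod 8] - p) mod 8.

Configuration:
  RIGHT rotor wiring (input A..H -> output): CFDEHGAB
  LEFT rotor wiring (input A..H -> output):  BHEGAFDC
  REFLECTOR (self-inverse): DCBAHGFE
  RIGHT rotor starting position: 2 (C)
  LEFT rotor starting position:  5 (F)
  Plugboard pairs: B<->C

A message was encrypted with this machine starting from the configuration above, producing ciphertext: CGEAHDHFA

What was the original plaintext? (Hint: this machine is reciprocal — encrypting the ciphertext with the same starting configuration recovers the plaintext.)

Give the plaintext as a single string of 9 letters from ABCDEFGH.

Char 1 ('C'): step: R->3, L=5; C->plug->B->R->E->L->C->refl->B->L'->G->R'->E->plug->E
Char 2 ('G'): step: R->4, L=5; G->plug->G->R->H->L->D->refl->A->L'->A->R'->H->plug->H
Char 3 ('E'): step: R->5, L=5; E->plug->E->R->A->L->A->refl->D->L'->H->R'->G->plug->G
Char 4 ('A'): step: R->6, L=5; A->plug->A->R->C->L->F->refl->G->L'->B->R'->G->plug->G
Char 5 ('H'): step: R->7, L=5; H->plug->H->R->B->L->G->refl->F->L'->C->R'->A->plug->A
Char 6 ('D'): step: R->0, L->6 (L advanced); D->plug->D->R->E->L->G->refl->F->L'->A->R'->G->plug->G
Char 7 ('H'): step: R->1, L=6; H->plug->H->R->B->L->E->refl->H->L'->H->R'->F->plug->F
Char 8 ('F'): step: R->2, L=6; F->plug->F->R->H->L->H->refl->E->L'->B->R'->A->plug->A
Char 9 ('A'): step: R->3, L=6; A->plug->A->R->B->L->E->refl->H->L'->H->R'->F->plug->F

Answer: EHGGAGFAF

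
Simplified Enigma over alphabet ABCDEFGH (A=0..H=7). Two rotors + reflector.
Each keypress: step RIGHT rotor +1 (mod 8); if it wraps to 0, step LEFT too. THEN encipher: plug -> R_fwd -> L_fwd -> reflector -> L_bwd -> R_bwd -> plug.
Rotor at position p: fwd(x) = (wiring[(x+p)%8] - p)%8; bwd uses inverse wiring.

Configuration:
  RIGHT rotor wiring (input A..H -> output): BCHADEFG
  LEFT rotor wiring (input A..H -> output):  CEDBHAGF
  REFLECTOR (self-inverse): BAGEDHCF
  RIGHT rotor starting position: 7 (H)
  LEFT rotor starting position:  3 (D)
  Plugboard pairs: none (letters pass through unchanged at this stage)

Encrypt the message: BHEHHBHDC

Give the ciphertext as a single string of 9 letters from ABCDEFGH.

Answer: FAADDCAEG

Derivation:
Char 1 ('B'): step: R->0, L->4 (L advanced); B->plug->B->R->C->L->C->refl->G->L'->E->R'->F->plug->F
Char 2 ('H'): step: R->1, L=4; H->plug->H->R->A->L->D->refl->E->L'->B->R'->A->plug->A
Char 3 ('E'): step: R->2, L=4; E->plug->E->R->D->L->B->refl->A->L'->F->R'->A->plug->A
Char 4 ('H'): step: R->3, L=4; H->plug->H->R->E->L->G->refl->C->L'->C->R'->D->plug->D
Char 5 ('H'): step: R->4, L=4; H->plug->H->R->E->L->G->refl->C->L'->C->R'->D->plug->D
Char 6 ('B'): step: R->5, L=4; B->plug->B->R->A->L->D->refl->E->L'->B->R'->C->plug->C
Char 7 ('H'): step: R->6, L=4; H->plug->H->R->G->L->H->refl->F->L'->H->R'->A->plug->A
Char 8 ('D'): step: R->7, L=4; D->plug->D->R->A->L->D->refl->E->L'->B->R'->E->plug->E
Char 9 ('C'): step: R->0, L->5 (L advanced); C->plug->C->R->H->L->C->refl->G->L'->F->R'->G->plug->G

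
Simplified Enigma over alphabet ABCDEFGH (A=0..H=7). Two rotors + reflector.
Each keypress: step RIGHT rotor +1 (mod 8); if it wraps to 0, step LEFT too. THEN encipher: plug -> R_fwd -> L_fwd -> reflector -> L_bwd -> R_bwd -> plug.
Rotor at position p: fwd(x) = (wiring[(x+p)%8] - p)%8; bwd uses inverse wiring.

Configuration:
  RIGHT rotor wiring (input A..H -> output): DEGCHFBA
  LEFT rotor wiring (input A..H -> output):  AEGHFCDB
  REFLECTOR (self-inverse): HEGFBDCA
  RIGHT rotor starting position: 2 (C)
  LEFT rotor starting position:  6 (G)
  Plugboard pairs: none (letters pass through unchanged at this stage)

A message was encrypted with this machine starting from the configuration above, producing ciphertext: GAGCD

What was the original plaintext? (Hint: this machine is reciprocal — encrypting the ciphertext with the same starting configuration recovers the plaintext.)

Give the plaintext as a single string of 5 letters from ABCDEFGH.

Answer: FGEHC

Derivation:
Char 1 ('G'): step: R->3, L=6; G->plug->G->R->B->L->D->refl->F->L'->A->R'->F->plug->F
Char 2 ('A'): step: R->4, L=6; A->plug->A->R->D->L->G->refl->C->L'->C->R'->G->plug->G
Char 3 ('G'): step: R->5, L=6; G->plug->G->R->F->L->B->refl->E->L'->H->R'->E->plug->E
Char 4 ('C'): step: R->6, L=6; C->plug->C->R->F->L->B->refl->E->L'->H->R'->H->plug->H
Char 5 ('D'): step: R->7, L=6; D->plug->D->R->H->L->E->refl->B->L'->F->R'->C->plug->C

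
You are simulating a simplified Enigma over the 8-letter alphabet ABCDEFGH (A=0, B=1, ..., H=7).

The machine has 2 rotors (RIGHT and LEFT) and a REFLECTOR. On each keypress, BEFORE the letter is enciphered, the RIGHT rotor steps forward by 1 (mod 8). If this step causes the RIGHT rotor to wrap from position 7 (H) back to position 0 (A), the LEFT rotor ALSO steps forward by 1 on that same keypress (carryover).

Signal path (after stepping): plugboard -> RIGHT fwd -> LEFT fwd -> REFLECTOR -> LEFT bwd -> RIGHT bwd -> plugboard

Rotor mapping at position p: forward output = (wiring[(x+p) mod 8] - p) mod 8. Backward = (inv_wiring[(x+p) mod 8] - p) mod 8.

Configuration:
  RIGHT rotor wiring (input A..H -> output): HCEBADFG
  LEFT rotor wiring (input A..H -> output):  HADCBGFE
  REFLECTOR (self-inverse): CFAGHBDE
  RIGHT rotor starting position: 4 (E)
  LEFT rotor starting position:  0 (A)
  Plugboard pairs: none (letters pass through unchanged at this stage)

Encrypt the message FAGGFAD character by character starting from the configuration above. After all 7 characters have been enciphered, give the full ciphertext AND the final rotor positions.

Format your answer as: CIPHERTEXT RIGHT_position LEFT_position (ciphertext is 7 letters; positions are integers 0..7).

Answer: BBHEEFF 3 1

Derivation:
Char 1 ('F'): step: R->5, L=0; F->plug->F->R->H->L->E->refl->H->L'->A->R'->B->plug->B
Char 2 ('A'): step: R->6, L=0; A->plug->A->R->H->L->E->refl->H->L'->A->R'->B->plug->B
Char 3 ('G'): step: R->7, L=0; G->plug->G->R->E->L->B->refl->F->L'->G->R'->H->plug->H
Char 4 ('G'): step: R->0, L->1 (L advanced); G->plug->G->R->F->L->E->refl->H->L'->A->R'->E->plug->E
Char 5 ('F'): step: R->1, L=1; F->plug->F->R->E->L->F->refl->B->L'->C->R'->E->plug->E
Char 6 ('A'): step: R->2, L=1; A->plug->A->R->C->L->B->refl->F->L'->E->R'->F->plug->F
Char 7 ('D'): step: R->3, L=1; D->plug->D->R->C->L->B->refl->F->L'->E->R'->F->plug->F
Final: ciphertext=BBHEEFF, RIGHT=3, LEFT=1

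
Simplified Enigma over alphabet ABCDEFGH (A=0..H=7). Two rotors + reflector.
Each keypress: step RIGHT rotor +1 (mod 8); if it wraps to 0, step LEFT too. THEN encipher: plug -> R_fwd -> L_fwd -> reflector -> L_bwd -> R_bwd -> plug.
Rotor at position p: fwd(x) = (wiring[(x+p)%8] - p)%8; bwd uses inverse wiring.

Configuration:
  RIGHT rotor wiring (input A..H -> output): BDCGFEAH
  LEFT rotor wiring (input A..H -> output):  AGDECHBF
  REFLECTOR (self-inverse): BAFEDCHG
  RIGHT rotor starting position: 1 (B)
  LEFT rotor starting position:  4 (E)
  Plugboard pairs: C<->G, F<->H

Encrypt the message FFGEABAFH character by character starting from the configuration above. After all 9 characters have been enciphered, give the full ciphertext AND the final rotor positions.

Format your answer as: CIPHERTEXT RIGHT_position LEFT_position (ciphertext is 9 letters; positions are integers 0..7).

Char 1 ('F'): step: R->2, L=4; F->plug->H->R->B->L->D->refl->E->L'->E->R'->B->plug->B
Char 2 ('F'): step: R->3, L=4; F->plug->H->R->H->L->A->refl->B->L'->D->R'->A->plug->A
Char 3 ('G'): step: R->4, L=4; G->plug->C->R->E->L->E->refl->D->L'->B->R'->A->plug->A
Char 4 ('E'): step: R->5, L=4; E->plug->E->R->G->L->H->refl->G->L'->A->R'->H->plug->F
Char 5 ('A'): step: R->6, L=4; A->plug->A->R->C->L->F->refl->C->L'->F->R'->D->plug->D
Char 6 ('B'): step: R->7, L=4; B->plug->B->R->C->L->F->refl->C->L'->F->R'->G->plug->C
Char 7 ('A'): step: R->0, L->5 (L advanced); A->plug->A->R->B->L->E->refl->D->L'->D->R'->B->plug->B
Char 8 ('F'): step: R->1, L=5; F->plug->H->R->A->L->C->refl->F->L'->H->R'->F->plug->H
Char 9 ('H'): step: R->2, L=5; H->plug->F->R->F->L->G->refl->H->L'->G->R'->E->plug->E
Final: ciphertext=BAAFDCBHE, RIGHT=2, LEFT=5

Answer: BAAFDCBHE 2 5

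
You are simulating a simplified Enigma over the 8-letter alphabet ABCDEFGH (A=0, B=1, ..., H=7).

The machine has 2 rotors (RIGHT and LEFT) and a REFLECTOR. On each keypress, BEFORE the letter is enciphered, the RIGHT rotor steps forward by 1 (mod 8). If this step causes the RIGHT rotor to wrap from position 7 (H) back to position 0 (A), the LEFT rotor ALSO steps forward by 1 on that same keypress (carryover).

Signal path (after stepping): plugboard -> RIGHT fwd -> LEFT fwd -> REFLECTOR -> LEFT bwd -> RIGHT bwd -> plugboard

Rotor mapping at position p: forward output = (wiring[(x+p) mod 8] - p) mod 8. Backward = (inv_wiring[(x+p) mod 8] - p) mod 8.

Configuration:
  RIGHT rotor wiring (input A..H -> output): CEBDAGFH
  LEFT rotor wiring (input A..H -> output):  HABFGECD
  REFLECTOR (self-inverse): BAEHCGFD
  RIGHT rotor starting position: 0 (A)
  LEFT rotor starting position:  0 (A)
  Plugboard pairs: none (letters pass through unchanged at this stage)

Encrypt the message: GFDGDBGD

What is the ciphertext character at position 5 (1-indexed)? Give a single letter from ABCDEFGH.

Char 1 ('G'): step: R->1, L=0; G->plug->G->R->G->L->C->refl->E->L'->F->R'->E->plug->E
Char 2 ('F'): step: R->2, L=0; F->plug->F->R->F->L->E->refl->C->L'->G->R'->C->plug->C
Char 3 ('D'): step: R->3, L=0; D->plug->D->R->C->L->B->refl->A->L'->B->R'->G->plug->G
Char 4 ('G'): step: R->4, L=0; G->plug->G->R->F->L->E->refl->C->L'->G->R'->E->plug->E
Char 5 ('D'): step: R->5, L=0; D->plug->D->R->F->L->E->refl->C->L'->G->R'->G->plug->G

G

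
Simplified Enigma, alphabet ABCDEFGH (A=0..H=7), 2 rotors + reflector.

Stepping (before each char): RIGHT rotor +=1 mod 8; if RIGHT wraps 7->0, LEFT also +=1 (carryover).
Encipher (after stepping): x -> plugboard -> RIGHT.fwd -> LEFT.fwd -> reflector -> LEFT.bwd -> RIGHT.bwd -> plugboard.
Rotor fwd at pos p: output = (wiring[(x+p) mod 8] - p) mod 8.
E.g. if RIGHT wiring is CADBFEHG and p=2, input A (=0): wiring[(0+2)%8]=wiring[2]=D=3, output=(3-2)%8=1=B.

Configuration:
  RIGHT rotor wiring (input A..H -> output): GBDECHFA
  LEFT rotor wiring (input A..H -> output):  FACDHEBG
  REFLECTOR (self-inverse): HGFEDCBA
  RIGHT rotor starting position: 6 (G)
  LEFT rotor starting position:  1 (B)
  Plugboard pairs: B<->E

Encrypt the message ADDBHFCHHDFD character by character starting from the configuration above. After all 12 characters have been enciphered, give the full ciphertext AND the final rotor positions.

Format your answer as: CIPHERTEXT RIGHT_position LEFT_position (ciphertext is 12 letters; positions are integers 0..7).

Char 1 ('A'): step: R->7, L=1; A->plug->A->R->B->L->B->refl->G->L'->D->R'->F->plug->F
Char 2 ('D'): step: R->0, L->2 (L advanced); D->plug->D->R->E->L->H->refl->A->L'->A->R'->H->plug->H
Char 3 ('D'): step: R->1, L=2; D->plug->D->R->B->L->B->refl->G->L'->H->R'->G->plug->G
Char 4 ('B'): step: R->2, L=2; B->plug->E->R->D->L->C->refl->F->L'->C->R'->B->plug->E
Char 5 ('H'): step: R->3, L=2; H->plug->H->R->A->L->A->refl->H->L'->E->R'->C->plug->C
Char 6 ('F'): step: R->4, L=2; F->plug->F->R->F->L->E->refl->D->L'->G->R'->A->plug->A
Char 7 ('C'): step: R->5, L=2; C->plug->C->R->D->L->C->refl->F->L'->C->R'->A->plug->A
Char 8 ('H'): step: R->6, L=2; H->plug->H->R->B->L->B->refl->G->L'->H->R'->A->plug->A
Char 9 ('H'): step: R->7, L=2; H->plug->H->R->G->L->D->refl->E->L'->F->R'->E->plug->B
Char 10 ('D'): step: R->0, L->3 (L advanced); D->plug->D->R->E->L->D->refl->E->L'->B->R'->B->plug->E
Char 11 ('F'): step: R->1, L=3; F->plug->F->R->E->L->D->refl->E->L'->B->R'->D->plug->D
Char 12 ('D'): step: R->2, L=3; D->plug->D->R->F->L->C->refl->F->L'->G->R'->F->plug->F
Final: ciphertext=FHGECAAABEDF, RIGHT=2, LEFT=3

Answer: FHGECAAABEDF 2 3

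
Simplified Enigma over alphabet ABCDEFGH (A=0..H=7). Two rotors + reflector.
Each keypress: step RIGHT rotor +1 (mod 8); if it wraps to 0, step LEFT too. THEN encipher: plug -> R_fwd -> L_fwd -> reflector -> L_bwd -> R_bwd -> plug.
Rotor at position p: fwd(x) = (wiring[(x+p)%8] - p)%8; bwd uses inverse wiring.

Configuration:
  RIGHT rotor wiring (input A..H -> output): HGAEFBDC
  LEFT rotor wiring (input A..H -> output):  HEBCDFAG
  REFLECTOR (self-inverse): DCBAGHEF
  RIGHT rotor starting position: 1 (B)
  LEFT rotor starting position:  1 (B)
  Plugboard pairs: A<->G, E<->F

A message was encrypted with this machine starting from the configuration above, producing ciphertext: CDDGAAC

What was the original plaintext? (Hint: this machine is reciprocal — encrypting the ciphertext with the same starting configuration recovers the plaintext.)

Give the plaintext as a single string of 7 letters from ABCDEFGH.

Answer: BGBABGB

Derivation:
Char 1 ('C'): step: R->2, L=1; C->plug->C->R->D->L->C->refl->B->L'->C->R'->B->plug->B
Char 2 ('D'): step: R->3, L=1; D->plug->D->R->A->L->D->refl->A->L'->B->R'->A->plug->G
Char 3 ('D'): step: R->4, L=1; D->plug->D->R->G->L->F->refl->H->L'->F->R'->B->plug->B
Char 4 ('G'): step: R->5, L=1; G->plug->A->R->E->L->E->refl->G->L'->H->R'->G->plug->A
Char 5 ('A'): step: R->6, L=1; A->plug->G->R->H->L->G->refl->E->L'->E->R'->B->plug->B
Char 6 ('A'): step: R->7, L=1; A->plug->G->R->C->L->B->refl->C->L'->D->R'->A->plug->G
Char 7 ('C'): step: R->0, L->2 (L advanced); C->plug->C->R->A->L->H->refl->F->L'->G->R'->B->plug->B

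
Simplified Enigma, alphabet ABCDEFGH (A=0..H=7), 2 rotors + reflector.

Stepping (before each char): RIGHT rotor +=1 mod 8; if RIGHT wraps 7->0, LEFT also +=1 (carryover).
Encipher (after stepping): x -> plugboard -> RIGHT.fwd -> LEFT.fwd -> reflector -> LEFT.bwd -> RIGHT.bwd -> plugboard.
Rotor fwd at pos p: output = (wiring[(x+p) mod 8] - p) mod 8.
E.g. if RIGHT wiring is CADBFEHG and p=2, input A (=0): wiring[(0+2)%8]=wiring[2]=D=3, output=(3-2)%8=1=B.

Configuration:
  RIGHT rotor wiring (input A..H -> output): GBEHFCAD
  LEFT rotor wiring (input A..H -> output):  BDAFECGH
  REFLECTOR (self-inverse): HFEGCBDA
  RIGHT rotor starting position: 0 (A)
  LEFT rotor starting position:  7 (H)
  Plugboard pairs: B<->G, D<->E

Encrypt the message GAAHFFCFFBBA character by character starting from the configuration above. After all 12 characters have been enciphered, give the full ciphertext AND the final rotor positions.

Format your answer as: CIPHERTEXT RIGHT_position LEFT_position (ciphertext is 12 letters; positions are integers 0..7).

Answer: HFBFHAHEBGHG 4 0

Derivation:
Char 1 ('G'): step: R->1, L=7; G->plug->B->R->D->L->B->refl->F->L'->F->R'->H->plug->H
Char 2 ('A'): step: R->2, L=7; A->plug->A->R->C->L->E->refl->C->L'->B->R'->F->plug->F
Char 3 ('A'): step: R->3, L=7; A->plug->A->R->E->L->G->refl->D->L'->G->R'->G->plug->B
Char 4 ('H'): step: R->4, L=7; H->plug->H->R->D->L->B->refl->F->L'->F->R'->F->plug->F
Char 5 ('F'): step: R->5, L=7; F->plug->F->R->H->L->H->refl->A->L'->A->R'->H->plug->H
Char 6 ('F'): step: R->6, L=7; F->plug->F->R->B->L->C->refl->E->L'->C->R'->A->plug->A
Char 7 ('C'): step: R->7, L=7; C->plug->C->R->C->L->E->refl->C->L'->B->R'->H->plug->H
Char 8 ('F'): step: R->0, L->0 (L advanced); F->plug->F->R->C->L->A->refl->H->L'->H->R'->D->plug->E
Char 9 ('F'): step: R->1, L=0; F->plug->F->R->H->L->H->refl->A->L'->C->R'->G->plug->B
Char 10 ('B'): step: R->2, L=0; B->plug->G->R->E->L->E->refl->C->L'->F->R'->B->plug->G
Char 11 ('B'): step: R->3, L=0; B->plug->G->R->G->L->G->refl->D->L'->B->R'->H->plug->H
Char 12 ('A'): step: R->4, L=0; A->plug->A->R->B->L->D->refl->G->L'->G->R'->B->plug->G
Final: ciphertext=HFBFHAHEBGHG, RIGHT=4, LEFT=0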